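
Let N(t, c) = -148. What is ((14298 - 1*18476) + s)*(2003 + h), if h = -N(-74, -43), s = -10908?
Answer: -32449986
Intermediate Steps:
h = 148 (h = -1*(-148) = 148)
((14298 - 1*18476) + s)*(2003 + h) = ((14298 - 1*18476) - 10908)*(2003 + 148) = ((14298 - 18476) - 10908)*2151 = (-4178 - 10908)*2151 = -15086*2151 = -32449986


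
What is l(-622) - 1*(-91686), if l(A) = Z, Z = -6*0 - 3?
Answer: 91683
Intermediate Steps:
Z = -3 (Z = 0 - 3 = -3)
l(A) = -3
l(-622) - 1*(-91686) = -3 - 1*(-91686) = -3 + 91686 = 91683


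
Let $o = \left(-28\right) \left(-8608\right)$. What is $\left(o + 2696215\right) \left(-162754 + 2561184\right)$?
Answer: $7044762134770$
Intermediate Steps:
$o = 241024$
$\left(o + 2696215\right) \left(-162754 + 2561184\right) = \left(241024 + 2696215\right) \left(-162754 + 2561184\right) = 2937239 \cdot 2398430 = 7044762134770$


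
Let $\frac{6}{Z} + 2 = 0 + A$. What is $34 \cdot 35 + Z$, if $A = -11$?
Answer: $\frac{15464}{13} \approx 1189.5$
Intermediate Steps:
$Z = - \frac{6}{13}$ ($Z = \frac{6}{-2 + \left(0 - 11\right)} = \frac{6}{-2 - 11} = \frac{6}{-13} = 6 \left(- \frac{1}{13}\right) = - \frac{6}{13} \approx -0.46154$)
$34 \cdot 35 + Z = 34 \cdot 35 - \frac{6}{13} = 1190 - \frac{6}{13} = \frac{15464}{13}$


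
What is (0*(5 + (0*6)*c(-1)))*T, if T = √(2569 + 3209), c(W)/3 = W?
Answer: 0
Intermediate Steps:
c(W) = 3*W
T = 3*√642 (T = √5778 = 3*√642 ≈ 76.013)
(0*(5 + (0*6)*c(-1)))*T = (0*(5 + (0*6)*(3*(-1))))*(3*√642) = (0*(5 + 0*(-3)))*(3*√642) = (0*(5 + 0))*(3*√642) = (0*5)*(3*√642) = 0*(3*√642) = 0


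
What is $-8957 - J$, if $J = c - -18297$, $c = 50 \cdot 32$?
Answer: $-28854$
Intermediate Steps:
$c = 1600$
$J = 19897$ ($J = 1600 - -18297 = 1600 + 18297 = 19897$)
$-8957 - J = -8957 - 19897 = -28854$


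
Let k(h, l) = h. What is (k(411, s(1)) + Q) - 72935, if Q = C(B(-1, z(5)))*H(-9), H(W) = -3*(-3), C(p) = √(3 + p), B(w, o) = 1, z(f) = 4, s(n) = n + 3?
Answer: -72506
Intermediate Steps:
s(n) = 3 + n
H(W) = 9
Q = 18 (Q = √(3 + 1)*9 = √4*9 = 2*9 = 18)
(k(411, s(1)) + Q) - 72935 = (411 + 18) - 72935 = 429 - 72935 = -72506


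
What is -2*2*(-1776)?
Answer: 7104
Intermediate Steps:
-2*2*(-1776) = -4*(-1776) = 7104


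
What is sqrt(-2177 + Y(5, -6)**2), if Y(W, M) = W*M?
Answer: I*sqrt(1277) ≈ 35.735*I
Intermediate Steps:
Y(W, M) = M*W
sqrt(-2177 + Y(5, -6)**2) = sqrt(-2177 + (-6*5)**2) = sqrt(-2177 + (-30)**2) = sqrt(-2177 + 900) = sqrt(-1277) = I*sqrt(1277)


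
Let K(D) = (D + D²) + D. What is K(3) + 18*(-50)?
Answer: -885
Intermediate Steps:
K(D) = D² + 2*D
K(3) + 18*(-50) = 3*(2 + 3) + 18*(-50) = 3*5 - 900 = 15 - 900 = -885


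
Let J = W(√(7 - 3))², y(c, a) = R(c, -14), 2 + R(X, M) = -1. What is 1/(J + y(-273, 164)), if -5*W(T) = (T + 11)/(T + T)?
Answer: -400/1031 ≈ -0.38797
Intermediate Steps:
R(X, M) = -3 (R(X, M) = -2 - 1 = -3)
y(c, a) = -3
W(T) = -(11 + T)/(10*T) (W(T) = -(T + 11)/(5*(T + T)) = -(11 + T)/(5*(2*T)) = -(11 + T)*1/(2*T)/5 = -(11 + T)/(10*T))
J = 169/400 (J = ((-11 - √(7 - 3))/(10*(√(7 - 3))))² = ((-11 - √4)/(10*(√4)))² = ((⅒)*(-11 - 1*2)/2)² = ((⅒)*(½)*(-11 - 2))² = ((⅒)*(½)*(-13))² = (-13/20)² = 169/400 ≈ 0.42250)
1/(J + y(-273, 164)) = 1/(169/400 - 3) = 1/(-1031/400) = -400/1031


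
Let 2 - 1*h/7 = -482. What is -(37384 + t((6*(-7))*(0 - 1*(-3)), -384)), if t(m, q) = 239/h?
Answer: -126657231/3388 ≈ -37384.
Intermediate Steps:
h = 3388 (h = 14 - 7*(-482) = 14 + 3374 = 3388)
t(m, q) = 239/3388
-(37384 + t((6*(-7))*(0 - 1*(-3)), -384)) = -(37384 + 239/3388) = -1*126657231/3388 = -126657231/3388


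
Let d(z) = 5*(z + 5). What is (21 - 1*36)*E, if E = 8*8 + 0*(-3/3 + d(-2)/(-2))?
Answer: -960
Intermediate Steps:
d(z) = 25 + 5*z (d(z) = 5*(5 + z) = 25 + 5*z)
E = 64 (E = 8*8 + 0*(-3/3 + (25 + 5*(-2))/(-2)) = 64 + 0*(-3*1/3 + (25 - 10)*(-1/2)) = 64 + 0*(-1 + 15*(-1/2)) = 64 + 0*(-1 - 15/2) = 64 + 0*(-17/2) = 64 + 0 = 64)
(21 - 1*36)*E = (21 - 1*36)*64 = (21 - 36)*64 = -15*64 = -960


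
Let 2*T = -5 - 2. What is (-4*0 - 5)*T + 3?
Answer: 41/2 ≈ 20.500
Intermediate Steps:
T = -7/2 (T = (-5 - 2)/2 = (½)*(-7) = -7/2 ≈ -3.5000)
(-4*0 - 5)*T + 3 = (-4*0 - 5)*(-7/2) + 3 = (0 - 5)*(-7/2) + 3 = -5*(-7/2) + 3 = 35/2 + 3 = 41/2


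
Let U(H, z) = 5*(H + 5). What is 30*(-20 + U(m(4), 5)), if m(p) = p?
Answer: 750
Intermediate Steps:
U(H, z) = 25 + 5*H (U(H, z) = 5*(5 + H) = 25 + 5*H)
30*(-20 + U(m(4), 5)) = 30*(-20 + (25 + 5*4)) = 30*(-20 + (25 + 20)) = 30*(-20 + 45) = 30*25 = 750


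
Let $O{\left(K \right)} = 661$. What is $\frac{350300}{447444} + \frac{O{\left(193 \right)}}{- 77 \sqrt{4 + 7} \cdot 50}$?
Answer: $\frac{87575}{111861} - \frac{661 \sqrt{11}}{42350} \approx 0.73112$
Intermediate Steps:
$\frac{350300}{447444} + \frac{O{\left(193 \right)}}{- 77 \sqrt{4 + 7} \cdot 50} = \frac{350300}{447444} + \frac{661}{- 77 \sqrt{4 + 7} \cdot 50} = 350300 \cdot \frac{1}{447444} + \frac{661}{- 77 \sqrt{11} \cdot 50} = \frac{87575}{111861} + \frac{661}{\left(-3850\right) \sqrt{11}} = \frac{87575}{111861} + 661 \left(- \frac{\sqrt{11}}{42350}\right) = \frac{87575}{111861} - \frac{661 \sqrt{11}}{42350}$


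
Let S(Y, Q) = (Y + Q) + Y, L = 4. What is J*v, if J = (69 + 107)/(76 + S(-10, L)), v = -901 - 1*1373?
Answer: -33352/5 ≈ -6670.4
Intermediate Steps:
v = -2274 (v = -901 - 1373 = -2274)
S(Y, Q) = Q + 2*Y (S(Y, Q) = (Q + Y) + Y = Q + 2*Y)
J = 44/15 (J = (69 + 107)/(76 + (4 + 2*(-10))) = 176/(76 + (4 - 20)) = 176/(76 - 16) = 176/60 = 176*(1/60) = 44/15 ≈ 2.9333)
J*v = (44/15)*(-2274) = -33352/5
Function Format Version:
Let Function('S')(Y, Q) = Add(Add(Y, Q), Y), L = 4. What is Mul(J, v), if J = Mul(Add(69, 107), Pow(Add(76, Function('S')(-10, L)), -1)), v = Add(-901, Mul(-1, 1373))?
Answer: Rational(-33352, 5) ≈ -6670.4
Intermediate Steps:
v = -2274 (v = Add(-901, -1373) = -2274)
Function('S')(Y, Q) = Add(Q, Mul(2, Y)) (Function('S')(Y, Q) = Add(Add(Q, Y), Y) = Add(Q, Mul(2, Y)))
J = Rational(44, 15) (J = Mul(Add(69, 107), Pow(Add(76, Add(4, Mul(2, -10))), -1)) = Mul(176, Pow(Add(76, Add(4, -20)), -1)) = Mul(176, Pow(Add(76, -16), -1)) = Mul(176, Pow(60, -1)) = Mul(176, Rational(1, 60)) = Rational(44, 15) ≈ 2.9333)
Mul(J, v) = Mul(Rational(44, 15), -2274) = Rational(-33352, 5)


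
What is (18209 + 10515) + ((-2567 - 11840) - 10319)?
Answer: 3998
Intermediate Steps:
(18209 + 10515) + ((-2567 - 11840) - 10319) = 28724 + (-14407 - 10319) = 28724 - 24726 = 3998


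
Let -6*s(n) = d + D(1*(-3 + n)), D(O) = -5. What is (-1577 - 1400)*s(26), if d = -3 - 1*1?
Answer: -8931/2 ≈ -4465.5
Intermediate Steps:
d = -4 (d = -3 - 1 = -4)
s(n) = 3/2 (s(n) = -(-4 - 5)/6 = -1/6*(-9) = 3/2)
(-1577 - 1400)*s(26) = (-1577 - 1400)*(3/2) = -2977*3/2 = -8931/2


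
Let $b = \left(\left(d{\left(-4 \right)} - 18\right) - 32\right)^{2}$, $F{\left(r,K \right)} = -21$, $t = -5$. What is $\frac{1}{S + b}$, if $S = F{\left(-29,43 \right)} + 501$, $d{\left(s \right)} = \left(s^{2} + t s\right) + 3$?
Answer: $\frac{1}{601} \approx 0.0016639$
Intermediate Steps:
$d{\left(s \right)} = 3 + s^{2} - 5 s$ ($d{\left(s \right)} = \left(s^{2} - 5 s\right) + 3 = 3 + s^{2} - 5 s$)
$S = 480$ ($S = -21 + 501 = 480$)
$b = 121$ ($b = \left(\left(\left(3 + \left(-4\right)^{2} - -20\right) - 18\right) - 32\right)^{2} = \left(\left(\left(3 + 16 + 20\right) - 18\right) - 32\right)^{2} = \left(\left(39 - 18\right) - 32\right)^{2} = \left(21 - 32\right)^{2} = \left(-11\right)^{2} = 121$)
$\frac{1}{S + b} = \frac{1}{480 + 121} = \frac{1}{601}$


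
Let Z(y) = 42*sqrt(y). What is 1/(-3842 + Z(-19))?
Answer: -1921/7397240 - 21*I*sqrt(19)/7397240 ≈ -0.00025969 - 1.2374e-5*I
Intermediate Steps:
1/(-3842 + Z(-19)) = 1/(-3842 + 42*sqrt(-19)) = 1/(-3842 + 42*(I*sqrt(19))) = 1/(-3842 + 42*I*sqrt(19))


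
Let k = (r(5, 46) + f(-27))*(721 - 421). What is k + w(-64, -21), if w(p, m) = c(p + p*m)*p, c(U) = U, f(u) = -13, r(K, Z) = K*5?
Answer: -78320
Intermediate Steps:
r(K, Z) = 5*K
k = 3600 (k = (5*5 - 13)*(721 - 421) = (25 - 13)*300 = 12*300 = 3600)
w(p, m) = p*(p + m*p) (w(p, m) = (p + p*m)*p = (p + m*p)*p = p*(p + m*p))
k + w(-64, -21) = 3600 + (-64)²*(1 - 21) = 3600 + 4096*(-20) = 3600 - 81920 = -78320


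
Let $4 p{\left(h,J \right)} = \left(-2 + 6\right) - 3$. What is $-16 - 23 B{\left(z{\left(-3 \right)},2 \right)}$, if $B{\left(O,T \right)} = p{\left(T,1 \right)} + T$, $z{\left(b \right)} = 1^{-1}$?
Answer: $- \frac{271}{4} \approx -67.75$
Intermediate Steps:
$z{\left(b \right)} = 1$
$p{\left(h,J \right)} = \frac{1}{4}$ ($p{\left(h,J \right)} = \frac{\left(-2 + 6\right) - 3}{4} = \frac{4 - 3}{4} = \frac{1}{4} \cdot 1 = \frac{1}{4}$)
$B{\left(O,T \right)} = \frac{1}{4} + T$
$-16 - 23 B{\left(z{\left(-3 \right)},2 \right)} = -16 - 23 \left(\frac{1}{4} + 2\right) = -16 - \frac{207}{4} = - \frac{271}{4}$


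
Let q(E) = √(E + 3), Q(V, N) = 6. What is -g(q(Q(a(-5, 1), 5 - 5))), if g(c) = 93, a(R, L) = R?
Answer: -93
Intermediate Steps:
q(E) = √(3 + E)
-g(q(Q(a(-5, 1), 5 - 5))) = -1*93 = -93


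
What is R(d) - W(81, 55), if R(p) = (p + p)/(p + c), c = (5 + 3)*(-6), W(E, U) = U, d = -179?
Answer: -12127/227 ≈ -53.423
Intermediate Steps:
c = -48 (c = 8*(-6) = -48)
R(p) = 2*p/(-48 + p) (R(p) = (p + p)/(p - 48) = (2*p)/(-48 + p) = 2*p/(-48 + p))
R(d) - W(81, 55) = 2*(-179)/(-48 - 179) - 1*55 = 2*(-179)/(-227) - 55 = 2*(-179)*(-1/227) - 55 = 358/227 - 55 = -12127/227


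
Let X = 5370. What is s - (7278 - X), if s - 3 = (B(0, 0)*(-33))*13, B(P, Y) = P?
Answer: -1905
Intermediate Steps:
s = 3 (s = 3 + (0*(-33))*13 = 3 + 0*13 = 3 + 0 = 3)
s - (7278 - X) = 3 - (7278 - 1*5370) = 3 - (7278 - 5370) = 3 - 1*1908 = 3 - 1908 = -1905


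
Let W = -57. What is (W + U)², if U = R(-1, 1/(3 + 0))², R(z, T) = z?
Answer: 3136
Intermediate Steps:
U = 1 (U = (-1)² = 1)
(W + U)² = (-57 + 1)² = (-56)² = 3136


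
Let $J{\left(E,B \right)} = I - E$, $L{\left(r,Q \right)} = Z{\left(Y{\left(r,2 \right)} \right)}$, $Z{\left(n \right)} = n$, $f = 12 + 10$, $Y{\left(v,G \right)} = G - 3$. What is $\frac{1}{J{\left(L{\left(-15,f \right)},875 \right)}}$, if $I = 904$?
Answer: $\frac{1}{905} \approx 0.001105$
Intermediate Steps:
$Y{\left(v,G \right)} = -3 + G$
$f = 22$
$L{\left(r,Q \right)} = -1$ ($L{\left(r,Q \right)} = -3 + 2 = -1$)
$J{\left(E,B \right)} = 904 - E$
$\frac{1}{J{\left(L{\left(-15,f \right)},875 \right)}} = \frac{1}{904 - -1} = \frac{1}{904 + 1} = \frac{1}{905}$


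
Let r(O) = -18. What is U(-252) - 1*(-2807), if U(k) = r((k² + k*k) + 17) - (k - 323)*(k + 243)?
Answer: -2386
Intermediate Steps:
U(k) = -18 - (-323 + k)*(243 + k) (U(k) = -18 - (k - 323)*(k + 243) = -18 - (-323 + k)*(243 + k))
U(-252) - 1*(-2807) = (78471 - 1*(-252)² + 80*(-252)) - 1*(-2807) = (78471 - 1*63504 - 20160) + 2807 = (78471 - 63504 - 20160) + 2807 = -5193 + 2807 = -2386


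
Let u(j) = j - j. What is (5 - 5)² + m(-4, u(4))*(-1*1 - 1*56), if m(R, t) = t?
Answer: 0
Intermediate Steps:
u(j) = 0
(5 - 5)² + m(-4, u(4))*(-1*1 - 1*56) = (5 - 5)² + 0*(-1*1 - 1*56) = 0² + 0*(-1 - 56) = 0 + 0*(-57) = 0 + 0 = 0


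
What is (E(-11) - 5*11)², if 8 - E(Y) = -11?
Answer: 1296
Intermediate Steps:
E(Y) = 19 (E(Y) = 8 - 1*(-11) = 8 + 11 = 19)
(E(-11) - 5*11)² = (19 - 5*11)² = (19 - 55)² = (-36)² = 1296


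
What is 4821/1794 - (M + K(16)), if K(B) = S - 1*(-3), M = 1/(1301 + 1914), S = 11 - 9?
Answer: -4446943/1922570 ≈ -2.3130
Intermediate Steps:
S = 2
M = 1/3215 ≈ 0.00031104
K(B) = 5 (K(B) = 2 - 1*(-3) = 2 + 3 = 5)
4821/1794 - (M + K(16)) = 4821/1794 - (1/3215 + 5) = 4821*(1/1794) - 1*16076/3215 = 1607/598 - 16076/3215 = -4446943/1922570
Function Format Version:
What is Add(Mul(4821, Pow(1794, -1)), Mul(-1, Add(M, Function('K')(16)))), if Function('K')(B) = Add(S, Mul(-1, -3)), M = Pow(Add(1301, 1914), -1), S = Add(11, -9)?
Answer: Rational(-4446943, 1922570) ≈ -2.3130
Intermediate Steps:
S = 2
M = Rational(1, 3215) (M = Pow(3215, -1) = Rational(1, 3215) ≈ 0.00031104)
Function('K')(B) = 5 (Function('K')(B) = Add(2, Mul(-1, -3)) = Add(2, 3) = 5)
Add(Mul(4821, Pow(1794, -1)), Mul(-1, Add(M, Function('K')(16)))) = Add(Mul(4821, Pow(1794, -1)), Mul(-1, Add(Rational(1, 3215), 5))) = Add(Mul(4821, Rational(1, 1794)), Mul(-1, Rational(16076, 3215))) = Add(Rational(1607, 598), Rational(-16076, 3215)) = Rational(-4446943, 1922570)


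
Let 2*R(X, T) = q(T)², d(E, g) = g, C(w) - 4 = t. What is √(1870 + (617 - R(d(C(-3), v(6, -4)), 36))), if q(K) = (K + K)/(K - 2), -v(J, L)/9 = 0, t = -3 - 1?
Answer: 7*√14655/17 ≈ 49.847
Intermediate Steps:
t = -4
v(J, L) = 0 (v(J, L) = -9*0 = 0)
C(w) = 0 (C(w) = 4 - 4 = 0)
q(K) = 2*K/(-2 + K) (q(K) = (2*K)/(-2 + K) = 2*K/(-2 + K))
R(X, T) = 2*T²/(-2 + T)² (R(X, T) = (2*T/(-2 + T))²/2 = (4*T²/(-2 + T)²)/2 = 2*T²/(-2 + T)²)
√(1870 + (617 - R(d(C(-3), v(6, -4)), 36))) = √(1870 + (617 - 2*36²/(-2 + 36)²)) = √(1870 + (617 - 2*1296/34²)) = √(1870 + (617 - 2*1296/1156)) = √(1870 + (617 - 1*648/289)) = √(1870 + (617 - 648/289)) = √(1870 + 177665/289) = √(718095/289) = 7*√14655/17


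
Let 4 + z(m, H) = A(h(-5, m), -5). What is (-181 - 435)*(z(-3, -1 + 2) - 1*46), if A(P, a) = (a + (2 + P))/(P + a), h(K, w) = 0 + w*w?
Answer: 29876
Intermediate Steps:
h(K, w) = w² (h(K, w) = 0 + w² = w²)
A(P, a) = (2 + P + a)/(P + a)
z(m, H) = -4 + (-3 + m²)/(-5 + m²) (z(m, H) = -4 + (2 + m² - 5)/(m² - 5) = -4 + (-3 + m²)/(-5 + m²))
(-181 - 435)*(z(-3, -1 + 2) - 1*46) = (-181 - 435)*((17 - 3*(-3)²)/(-5 + (-3)²) - 1*46) = -616*((17 - 3*9)/(-5 + 9) - 46) = -616*((17 - 27)/4 - 46) = -616*((¼)*(-10) - 46) = -616*(-5/2 - 46) = -616*(-97/2) = 29876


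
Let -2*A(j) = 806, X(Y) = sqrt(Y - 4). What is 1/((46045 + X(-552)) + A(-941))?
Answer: 22821/1041596360 - I*sqrt(139)/1041596360 ≈ 2.191e-5 - 1.1319e-8*I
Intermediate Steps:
X(Y) = sqrt(-4 + Y)
A(j) = -403 (A(j) = -1/2*806 = -403)
1/((46045 + X(-552)) + A(-941)) = 1/((46045 + sqrt(-4 - 552)) - 403) = 1/((46045 + sqrt(-556)) - 403) = 1/((46045 + 2*I*sqrt(139)) - 403) = 1/(45642 + 2*I*sqrt(139))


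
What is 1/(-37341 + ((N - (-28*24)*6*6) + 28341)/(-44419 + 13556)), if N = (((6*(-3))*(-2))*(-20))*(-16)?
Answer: -30863/1152519336 ≈ -2.6779e-5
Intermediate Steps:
N = 11520 (N = (-18*(-2)*(-20))*(-16) = (36*(-20))*(-16) = -720*(-16) = 11520)
1/(-37341 + ((N - (-28*24)*6*6) + 28341)/(-44419 + 13556)) = 1/(-37341 + ((11520 - (-28*24)*6*6) + 28341)/(-44419 + 13556)) = 1/(-37341 + ((11520 - (-672)*36) + 28341)/(-30863)) = 1/(-37341 + ((11520 - 1*(-24192)) + 28341)*(-1/30863)) = 1/(-37341 + ((11520 + 24192) + 28341)*(-1/30863)) = 1/(-37341 + (35712 + 28341)*(-1/30863)) = 1/(-37341 + 64053*(-1/30863)) = 1/(-37341 - 64053/30863) = 1/(-1152519336/30863) = -30863/1152519336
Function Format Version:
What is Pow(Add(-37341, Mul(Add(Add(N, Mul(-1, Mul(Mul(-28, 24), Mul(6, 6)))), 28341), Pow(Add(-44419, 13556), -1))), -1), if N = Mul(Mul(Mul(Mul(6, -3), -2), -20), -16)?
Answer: Rational(-30863, 1152519336) ≈ -2.6779e-5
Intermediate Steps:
N = 11520 (N = Mul(Mul(Mul(-18, -2), -20), -16) = Mul(Mul(36, -20), -16) = Mul(-720, -16) = 11520)
Pow(Add(-37341, Mul(Add(Add(N, Mul(-1, Mul(Mul(-28, 24), Mul(6, 6)))), 28341), Pow(Add(-44419, 13556), -1))), -1) = Pow(Add(-37341, Mul(Add(Add(11520, Mul(-1, Mul(Mul(-28, 24), Mul(6, 6)))), 28341), Pow(Add(-44419, 13556), -1))), -1) = Pow(Add(-37341, Mul(Add(Add(11520, Mul(-1, Mul(-672, 36))), 28341), Pow(-30863, -1))), -1) = Pow(Add(-37341, Mul(Add(Add(11520, Mul(-1, -24192)), 28341), Rational(-1, 30863))), -1) = Pow(Add(-37341, Mul(Add(Add(11520, 24192), 28341), Rational(-1, 30863))), -1) = Pow(Add(-37341, Mul(Add(35712, 28341), Rational(-1, 30863))), -1) = Pow(Add(-37341, Mul(64053, Rational(-1, 30863))), -1) = Pow(Add(-37341, Rational(-64053, 30863)), -1) = Pow(Rational(-1152519336, 30863), -1) = Rational(-30863, 1152519336)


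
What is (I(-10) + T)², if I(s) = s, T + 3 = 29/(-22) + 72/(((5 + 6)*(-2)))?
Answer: 149769/484 ≈ 309.44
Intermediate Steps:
T = -167/22 (T = -3 + (29/(-22) + 72/(((5 + 6)*(-2)))) = -3 + (29*(-1/22) + 72/((11*(-2)))) = -3 + (-29/22 + 72/(-22)) = -3 + (-29/22 + 72*(-1/22)) = -3 + (-29/22 - 36/11) = -3 - 101/22 = -167/22 ≈ -7.5909)
(I(-10) + T)² = (-10 - 167/22)² = (-387/22)² = 149769/484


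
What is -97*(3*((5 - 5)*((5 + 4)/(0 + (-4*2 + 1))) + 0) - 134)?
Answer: 12998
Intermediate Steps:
-97*(3*((5 - 5)*((5 + 4)/(0 + (-4*2 + 1))) + 0) - 134) = -97*(3*(0*(9/(0 + (-8 + 1))) + 0) - 134) = -97*(3*(0*(9/(0 - 7)) + 0) - 134) = -97*(3*(0*(9/(-7)) + 0) - 134) = -97*(3*(0*(9*(-⅐)) + 0) - 134) = -97*(3*(0*(-9/7) + 0) - 134) = -97*(3*(0 + 0) - 134) = -97*(3*0 - 134) = -97*(0 - 134) = -97*(-134) = 12998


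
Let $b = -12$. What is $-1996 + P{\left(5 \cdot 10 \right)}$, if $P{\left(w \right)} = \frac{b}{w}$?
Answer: $- \frac{49906}{25} \approx -1996.2$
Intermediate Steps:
$P{\left(w \right)} = - \frac{12}{w}$
$-1996 + P{\left(5 \cdot 10 \right)} = -1996 - \frac{12}{5 \cdot 10} = -1996 - \frac{12}{50} = -1996 - \frac{6}{25} = - \frac{49906}{25}$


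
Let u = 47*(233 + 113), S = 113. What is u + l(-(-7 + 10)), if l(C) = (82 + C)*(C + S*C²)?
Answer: 96368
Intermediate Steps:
u = 16262 (u = 47*346 = 16262)
l(C) = (82 + C)*(C + 113*C²)
u + l(-(-7 + 10)) = 16262 + (-(-7 + 10))*(82 + 113*(-(-7 + 10))² + 9267*(-(-7 + 10))) = 16262 + (-1*3)*(82 + 113*(-1*3)² + 9267*(-1*3)) = 16262 - 3*(82 + 113*(-3)² + 9267*(-3)) = 16262 - 3*(82 + 113*9 - 27801) = 16262 - 3*(82 + 1017 - 27801) = 16262 - 3*(-26702) = 16262 + 80106 = 96368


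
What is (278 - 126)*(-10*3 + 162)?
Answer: 20064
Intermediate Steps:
(278 - 126)*(-10*3 + 162) = 152*(-30 + 162) = 152*132 = 20064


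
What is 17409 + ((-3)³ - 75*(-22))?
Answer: 19032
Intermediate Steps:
17409 + ((-3)³ - 75*(-22)) = 17409 + (-27 + 1650) = 17409 + 1623 = 19032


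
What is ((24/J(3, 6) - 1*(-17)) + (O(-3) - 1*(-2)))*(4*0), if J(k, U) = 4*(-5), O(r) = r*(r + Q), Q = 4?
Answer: 0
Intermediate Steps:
O(r) = r*(4 + r) (O(r) = r*(r + 4) = r*(4 + r))
J(k, U) = -20
((24/J(3, 6) - 1*(-17)) + (O(-3) - 1*(-2)))*(4*0) = ((24/(-20) - 1*(-17)) + (-3*(4 - 3) - 1*(-2)))*(4*0) = ((24*(-1/20) + 17) + (-3*1 + 2))*0 = ((-6/5 + 17) + (-3 + 2))*0 = (79/5 - 1)*0 = (74/5)*0 = 0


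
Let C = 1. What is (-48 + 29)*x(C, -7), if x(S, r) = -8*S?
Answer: 152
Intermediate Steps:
(-48 + 29)*x(C, -7) = (-48 + 29)*(-8*1) = -19*(-8) = 152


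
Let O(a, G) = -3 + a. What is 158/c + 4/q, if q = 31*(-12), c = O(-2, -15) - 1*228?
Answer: -14927/21669 ≈ -0.68886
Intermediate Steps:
c = -233 (c = (-3 - 2) - 1*228 = -5 - 228 = -233)
q = -372
158/c + 4/q = 158/(-233) + 4/(-372) = 158*(-1/233) + 4*(-1/372) = -158/233 - 1/93 = -14927/21669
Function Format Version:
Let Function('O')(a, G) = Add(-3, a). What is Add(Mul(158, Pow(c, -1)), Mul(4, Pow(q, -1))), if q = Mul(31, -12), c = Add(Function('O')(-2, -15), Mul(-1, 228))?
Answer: Rational(-14927, 21669) ≈ -0.68886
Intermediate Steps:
c = -233 (c = Add(Add(-3, -2), Mul(-1, 228)) = Add(-5, -228) = -233)
q = -372
Add(Mul(158, Pow(c, -1)), Mul(4, Pow(q, -1))) = Add(Mul(158, Pow(-233, -1)), Mul(4, Pow(-372, -1))) = Add(Mul(158, Rational(-1, 233)), Mul(4, Rational(-1, 372))) = Add(Rational(-158, 233), Rational(-1, 93)) = Rational(-14927, 21669)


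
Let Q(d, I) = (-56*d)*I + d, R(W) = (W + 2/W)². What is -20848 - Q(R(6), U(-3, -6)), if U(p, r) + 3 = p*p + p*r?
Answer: 297191/9 ≈ 33021.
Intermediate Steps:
U(p, r) = -3 + p² + p*r (U(p, r) = -3 + (p*p + p*r) = -3 + (p² + p*r) = -3 + p² + p*r)
Q(d, I) = d - 56*I*d (Q(d, I) = -56*I*d + d = d - 56*I*d)
-20848 - Q(R(6), U(-3, -6)) = -20848 - (2 + 6²)²/6²*(1 - 56*(-3 + (-3)² - 3*(-6))) = -20848 - (2 + 36)²/36*(1 - 56*(-3 + 9 + 18)) = -20848 - (1/36)*38²*(1 - 56*24) = -20848 - (1/36)*1444*(1 - 1344) = -20848 - 361*(-1343)/9 = -20848 - 1*(-484823/9) = -20848 + 484823/9 = 297191/9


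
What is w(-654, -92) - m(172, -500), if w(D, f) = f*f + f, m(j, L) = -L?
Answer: 7872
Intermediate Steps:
w(D, f) = f + f² (w(D, f) = f² + f = f + f²)
w(-654, -92) - m(172, -500) = -92*(1 - 92) - (-1)*(-500) = -92*(-91) - 1*500 = 8372 - 500 = 7872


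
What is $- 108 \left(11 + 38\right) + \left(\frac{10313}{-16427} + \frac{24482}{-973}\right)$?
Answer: $- \frac{84996728895}{15983471} \approx -5317.8$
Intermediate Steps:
$- 108 \left(11 + 38\right) + \left(\frac{10313}{-16427} + \frac{24482}{-973}\right) = \left(-108\right) 49 + \left(10313 \left(- \frac{1}{16427}\right) + 24482 \left(- \frac{1}{973}\right)\right) = -5292 - \frac{412200363}{15983471} = - \frac{84996728895}{15983471}$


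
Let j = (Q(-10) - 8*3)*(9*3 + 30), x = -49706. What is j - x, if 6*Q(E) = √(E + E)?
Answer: 48338 + 19*I*√5 ≈ 48338.0 + 42.485*I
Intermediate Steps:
Q(E) = √2*√E/6 (Q(E) = √(E + E)/6 = √(2*E)/6 = (√2*√E)/6 = √2*√E/6)
j = -1368 + 19*I*√5 (j = (√2*√(-10)/6 - 8*3)*(9*3 + 30) = (√2*(I*√10)/6 - 24)*(27 + 30) = (I*√5/3 - 24)*57 = (-24 + I*√5/3)*57 = -1368 + 19*I*√5 ≈ -1368.0 + 42.485*I)
j - x = (-1368 + 19*I*√5) - 1*(-49706) = (-1368 + 19*I*√5) + 49706 = 48338 + 19*I*√5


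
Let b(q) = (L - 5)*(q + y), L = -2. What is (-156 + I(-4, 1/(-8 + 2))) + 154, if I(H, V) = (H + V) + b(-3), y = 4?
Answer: -79/6 ≈ -13.167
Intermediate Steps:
b(q) = -28 - 7*q (b(q) = (-2 - 5)*(q + 4) = -7*(4 + q) = -28 - 7*q)
I(H, V) = -7 + H + V (I(H, V) = (H + V) + (-28 - 7*(-3)) = (H + V) + (-28 + 21) = (H + V) - 7 = -7 + H + V)
(-156 + I(-4, 1/(-8 + 2))) + 154 = (-156 + (-7 - 4 + 1/(-8 + 2))) + 154 = (-156 + (-7 - 4 + 1/(-6))) + 154 = (-156 + (-7 - 4 - ⅙)) + 154 = (-156 - 67/6) + 154 = -1003/6 + 154 = -79/6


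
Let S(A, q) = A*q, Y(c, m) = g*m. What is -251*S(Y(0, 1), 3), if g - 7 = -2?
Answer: -3765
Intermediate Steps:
g = 5 (g = 7 - 2 = 5)
Y(c, m) = 5*m
-251*S(Y(0, 1), 3) = -251*5*1*3 = -1255*3 = -251*15 = -3765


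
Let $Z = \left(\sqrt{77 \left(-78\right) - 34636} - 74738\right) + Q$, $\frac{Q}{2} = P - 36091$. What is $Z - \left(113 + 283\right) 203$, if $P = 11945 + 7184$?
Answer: $-189050 + i \sqrt{40642} \approx -1.8905 \cdot 10^{5} + 201.6 i$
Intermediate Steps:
$P = 19129$
$Q = -33924$ ($Q = 2 \left(19129 - 36091\right) = 2 \left(-16962\right) = -33924$)
$Z = -108662 + i \sqrt{40642}$ ($Z = \left(\sqrt{77 \left(-78\right) - 34636} - 74738\right) - 33924 = \left(\sqrt{-6006 - 34636} - 74738\right) - 33924 = \left(\sqrt{-40642} - 74738\right) - 33924 = \left(i \sqrt{40642} - 74738\right) - 33924 = \left(-74738 + i \sqrt{40642}\right) - 33924 = -108662 + i \sqrt{40642} \approx -1.0866 \cdot 10^{5} + 201.6 i$)
$Z - \left(113 + 283\right) 203 = \left(-108662 + i \sqrt{40642}\right) - \left(113 + 283\right) 203 = \left(-108662 + i \sqrt{40642}\right) - 396 \cdot 203 = \left(-108662 + i \sqrt{40642}\right) - 80388 = -189050 + i \sqrt{40642}$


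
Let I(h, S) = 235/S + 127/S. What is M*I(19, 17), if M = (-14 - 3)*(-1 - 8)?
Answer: 3258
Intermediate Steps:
M = 153 (M = -17*(-9) = 153)
I(h, S) = 362/S
M*I(19, 17) = 153*(362/17) = 3258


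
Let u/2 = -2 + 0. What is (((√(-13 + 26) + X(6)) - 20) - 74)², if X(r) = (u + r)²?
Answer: (-90 + √13)² ≈ 7464.0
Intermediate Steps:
u = -4 (u = 2*(-2 + 0) = 2*(-2) = -4)
X(r) = (-4 + r)²
(((√(-13 + 26) + X(6)) - 20) - 74)² = (((√(-13 + 26) + (-4 + 6)²) - 20) - 74)² = (((√13 + 2²) - 20) - 74)² = (((√13 + 4) - 20) - 74)² = (((4 + √13) - 20) - 74)² = ((-16 + √13) - 74)² = (-90 + √13)²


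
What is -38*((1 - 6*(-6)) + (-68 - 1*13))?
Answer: 1672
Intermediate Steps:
-38*((1 - 6*(-6)) + (-68 - 1*13)) = -38*((1 + 36) + (-68 - 13)) = -38*(37 - 81) = -38*(-44) = 1672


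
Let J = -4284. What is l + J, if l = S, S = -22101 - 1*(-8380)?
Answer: -18005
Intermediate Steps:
S = -13721 (S = -22101 + 8380 = -13721)
l = -13721
l + J = -13721 - 4284 = -18005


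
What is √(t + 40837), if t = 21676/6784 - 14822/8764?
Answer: √35244089232121518/928984 ≈ 202.09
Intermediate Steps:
t = 5588501/3715936 (t = 21676*(1/6784) - 14822*1/8764 = 5419/1696 - 7411/4382 = 5588501/3715936 ≈ 1.5039)
√(t + 40837) = √(5588501/3715936 + 40837) = √(151753266933/3715936) = √35244089232121518/928984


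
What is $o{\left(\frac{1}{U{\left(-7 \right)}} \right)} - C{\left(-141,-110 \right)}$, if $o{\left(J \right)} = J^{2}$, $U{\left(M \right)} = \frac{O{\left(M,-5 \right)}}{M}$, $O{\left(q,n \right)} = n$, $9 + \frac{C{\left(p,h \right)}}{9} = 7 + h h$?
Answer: $- \frac{2722001}{25} \approx -1.0888 \cdot 10^{5}$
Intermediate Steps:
$C{\left(p,h \right)} = -18 + 9 h^{2}$ ($C{\left(p,h \right)} = -81 + 9 \left(7 + h h\right) = -81 + 9 \left(7 + h^{2}\right) = -81 + \left(63 + 9 h^{2}\right) = -18 + 9 h^{2}$)
$U{\left(M \right)} = - \frac{5}{M}$
$o{\left(\frac{1}{U{\left(-7 \right)}} \right)} - C{\left(-141,-110 \right)} = \left(\frac{1}{\left(-5\right) \frac{1}{-7}}\right)^{2} - \left(-18 + 9 \left(-110\right)^{2}\right) = \left(\frac{1}{\left(-5\right) \left(- \frac{1}{7}\right)}\right)^{2} - \left(-18 + 9 \cdot 12100\right) = \left(\frac{1}{\frac{5}{7}}\right)^{2} - \left(-18 + 108900\right) = \left(\frac{7}{5}\right)^{2} - 108882 = \frac{49}{25} - 108882 = - \frac{2722001}{25}$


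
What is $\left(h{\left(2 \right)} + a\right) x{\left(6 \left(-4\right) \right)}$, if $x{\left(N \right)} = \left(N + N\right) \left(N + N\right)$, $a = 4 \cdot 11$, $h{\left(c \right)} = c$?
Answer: $105984$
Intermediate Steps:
$a = 44$
$x{\left(N \right)} = 4 N^{2}$ ($x{\left(N \right)} = 2 N 2 N = 4 N^{2}$)
$\left(h{\left(2 \right)} + a\right) x{\left(6 \left(-4\right) \right)} = \left(2 + 44\right) 4 \left(6 \left(-4\right)\right)^{2} = 46 \cdot 4 \left(-24\right)^{2} = 46 \cdot 4 \cdot 576 = 46 \cdot 2304 = 105984$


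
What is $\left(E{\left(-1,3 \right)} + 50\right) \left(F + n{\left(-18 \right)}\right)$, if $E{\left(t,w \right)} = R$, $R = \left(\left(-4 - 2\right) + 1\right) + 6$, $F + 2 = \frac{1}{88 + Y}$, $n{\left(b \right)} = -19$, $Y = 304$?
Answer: $- \frac{419781}{392} \approx -1070.9$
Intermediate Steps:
$F = - \frac{783}{392}$ ($F = -2 + \frac{1}{88 + 304} = -2 + \frac{1}{392} = - \frac{783}{392} \approx -1.9974$)
$R = 1$ ($R = \left(-6 + 1\right) + 6 = -5 + 6 = 1$)
$E{\left(t,w \right)} = 1$
$\left(E{\left(-1,3 \right)} + 50\right) \left(F + n{\left(-18 \right)}\right) = \left(1 + 50\right) \left(- \frac{783}{392} - 19\right) = 51 \left(- \frac{8231}{392}\right) = - \frac{419781}{392}$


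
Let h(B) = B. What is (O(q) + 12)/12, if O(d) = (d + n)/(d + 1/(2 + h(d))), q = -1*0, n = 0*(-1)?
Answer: 1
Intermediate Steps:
n = 0
q = 0
O(d) = d/(d + 1/(2 + d)) (O(d) = (d + 0)/(d + 1/(2 + d)) = d/(d + 1/(2 + d)))
(O(q) + 12)/12 = (0*(2 + 0)/(1 + 0**2 + 2*0) + 12)/12 = (0*2/(1 + 0 + 0) + 12)/12 = (0*2/1 + 12)/12 = (0*1*2 + 12)/12 = (0 + 12)/12 = (1/12)*12 = 1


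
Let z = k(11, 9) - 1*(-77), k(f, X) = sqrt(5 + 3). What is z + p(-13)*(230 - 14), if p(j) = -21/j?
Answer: 5537/13 + 2*sqrt(2) ≈ 428.75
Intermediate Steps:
k(f, X) = 2*sqrt(2) (k(f, X) = sqrt(8) = 2*sqrt(2))
z = 77 + 2*sqrt(2) (z = 2*sqrt(2) - 1*(-77) = 2*sqrt(2) + 77 = 77 + 2*sqrt(2) ≈ 79.828)
z + p(-13)*(230 - 14) = (77 + 2*sqrt(2)) + (-21/(-13))*(230 - 14) = (77 + 2*sqrt(2)) - 21*(-1/13)*216 = (77 + 2*sqrt(2)) + (21/13)*216 = (77 + 2*sqrt(2)) + 4536/13 = 5537/13 + 2*sqrt(2)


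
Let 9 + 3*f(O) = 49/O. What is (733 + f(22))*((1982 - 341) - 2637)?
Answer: -8006014/11 ≈ -7.2782e+5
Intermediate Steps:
f(O) = -3 + 49/(3*O) (f(O) = -3 + (49/O)/3 = -3 + 49/(3*O))
(733 + f(22))*((1982 - 341) - 2637) = (733 + (-3 + (49/3)/22))*((1982 - 341) - 2637) = (733 + (-3 + (49/3)*(1/22)))*(1641 - 2637) = (733 + (-3 + 49/66))*(-996) = (733 - 149/66)*(-996) = (48229/66)*(-996) = -8006014/11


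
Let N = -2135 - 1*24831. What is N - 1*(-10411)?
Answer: -16555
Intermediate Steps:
N = -26966 (N = -2135 - 24831 = -26966)
N - 1*(-10411) = -26966 - 1*(-10411) = -26966 + 10411 = -16555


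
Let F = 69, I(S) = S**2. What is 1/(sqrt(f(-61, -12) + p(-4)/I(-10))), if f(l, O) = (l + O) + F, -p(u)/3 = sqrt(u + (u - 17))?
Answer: 2*sqrt(5)/sqrt(-80 - 3*I) ≈ 0.0093668 + 0.49974*I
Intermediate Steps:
p(u) = -3*sqrt(-17 + 2*u) (p(u) = -3*sqrt(u + (u - 17)) = -3*sqrt(u + (-17 + u)) = -3*sqrt(-17 + 2*u))
f(l, O) = 69 + O + l (f(l, O) = (l + O) + 69 = (O + l) + 69 = 69 + O + l)
1/(sqrt(f(-61, -12) + p(-4)/I(-10))) = 1/(sqrt((69 - 12 - 61) + (-3*sqrt(-17 + 2*(-4)))/((-10)**2))) = 1/(sqrt(-4 - 3*sqrt(-17 - 8)/100)) = 1/(sqrt(-4 - 15*I*(1/100))) = 1/(sqrt(-4 - 3*I/20)) = 1/sqrt(-4 - 3*I/20)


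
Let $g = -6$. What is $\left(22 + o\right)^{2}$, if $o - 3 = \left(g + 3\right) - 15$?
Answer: $49$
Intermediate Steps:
$o = -15$ ($o = 3 + \left(\left(-6 + 3\right) - 15\right) = 3 - 18 = -15$)
$\left(22 + o\right)^{2} = \left(22 - 15\right)^{2} = 7^{2} = 49$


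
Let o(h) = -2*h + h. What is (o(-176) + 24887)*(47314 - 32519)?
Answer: 370807085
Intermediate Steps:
o(h) = -h
(o(-176) + 24887)*(47314 - 32519) = (-1*(-176) + 24887)*(47314 - 32519) = (176 + 24887)*14795 = 25063*14795 = 370807085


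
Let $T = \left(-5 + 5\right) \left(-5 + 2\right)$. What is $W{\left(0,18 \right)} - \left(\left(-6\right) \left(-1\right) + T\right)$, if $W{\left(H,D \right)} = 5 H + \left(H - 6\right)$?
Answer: $-12$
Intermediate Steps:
$T = 0$ ($T = 0 \left(-3\right) = 0$)
$W{\left(H,D \right)} = -6 + 6 H$ ($W{\left(H,D \right)} = 5 H + \left(-6 + H\right) = -6 + 6 H$)
$W{\left(0,18 \right)} - \left(\left(-6\right) \left(-1\right) + T\right) = \left(-6 + 6 \cdot 0\right) - \left(\left(-6\right) \left(-1\right) + 0\right) = \left(-6 + 0\right) - \left(6 + 0\right) = -6 - 6 = -12$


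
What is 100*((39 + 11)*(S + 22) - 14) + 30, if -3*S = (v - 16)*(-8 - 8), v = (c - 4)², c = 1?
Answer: -234110/3 ≈ -78037.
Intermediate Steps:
v = 9 (v = (1 - 4)² = (-3)² = 9)
S = -112/3 (S = -(9 - 16)*(-8 - 8)/3 = -(-7)*(-16)/3 = -⅓*112 = -112/3 ≈ -37.333)
100*((39 + 11)*(S + 22) - 14) + 30 = 100*((39 + 11)*(-112/3 + 22) - 14) + 30 = 100*(50*(-46/3) - 14) + 30 = 100*(-2300/3 - 14) + 30 = 100*(-2342/3) + 30 = -234200/3 + 30 = -234110/3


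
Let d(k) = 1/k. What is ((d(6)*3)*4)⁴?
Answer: 16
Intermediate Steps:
((d(6)*3)*4)⁴ = ((3/6)*4)⁴ = (((⅙)*3)*4)⁴ = ((½)*4)⁴ = 2⁴ = 16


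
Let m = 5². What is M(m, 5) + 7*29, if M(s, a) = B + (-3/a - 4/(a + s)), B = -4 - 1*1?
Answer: 2959/15 ≈ 197.27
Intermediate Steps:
m = 25
B = -5 (B = -4 - 1 = -5)
M(s, a) = -5 - 4/(a + s) - 3/a (M(s, a) = -5 + (-3/a - 4/(a + s)) = -5 + (-4/(a + s) - 3/a) = -5 - 4/(a + s) - 3/a)
M(m, 5) + 7*29 = (-7*5 - 5*5² - 3*25 - 5*5*25)/(5*(5 + 25)) + 7*29 = (⅕)*(-35 - 5*25 - 75 - 625)/30 + 203 = (⅕)*(1/30)*(-35 - 125 - 75 - 625) + 203 = (⅕)*(1/30)*(-860) + 203 = -86/15 + 203 = 2959/15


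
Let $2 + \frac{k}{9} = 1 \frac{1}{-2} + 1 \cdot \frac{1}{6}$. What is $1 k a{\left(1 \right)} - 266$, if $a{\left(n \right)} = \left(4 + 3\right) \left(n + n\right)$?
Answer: $-560$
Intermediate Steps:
$k = -21$ ($k = -18 + 9 \left(1 \frac{1}{-2} + 1 \cdot \frac{1}{6}\right) = -18 + 9 \left(1 \left(- \frac{1}{2}\right) + 1 \cdot \frac{1}{6}\right) = -18 + 9 \left(- \frac{1}{2} + \frac{1}{6}\right) = -18 + 9 \left(- \frac{1}{3}\right) = -18 - 3 = -21$)
$a{\left(n \right)} = 14 n$ ($a{\left(n \right)} = 7 \cdot 2 n = 14 n$)
$1 k a{\left(1 \right)} - 266 = 1 \left(-21\right) 14 \cdot 1 - 266 = \left(-21\right) 14 - 266 = -294 - 266 = -560$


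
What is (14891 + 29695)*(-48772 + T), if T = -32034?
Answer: -3602816316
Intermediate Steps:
(14891 + 29695)*(-48772 + T) = (14891 + 29695)*(-48772 - 32034) = 44586*(-80806) = -3602816316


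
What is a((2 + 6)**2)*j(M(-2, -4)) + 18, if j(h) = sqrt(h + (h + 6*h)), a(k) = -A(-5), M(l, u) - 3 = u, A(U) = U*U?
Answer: 18 - 50*I*sqrt(2) ≈ 18.0 - 70.711*I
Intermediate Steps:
A(U) = U**2
M(l, u) = 3 + u
a(k) = -25 (a(k) = -1*(-5)**2 = -1*25 = -25)
j(h) = 2*sqrt(2)*sqrt(h) (j(h) = sqrt(h + 7*h) = sqrt(8*h) = 2*sqrt(2)*sqrt(h))
a((2 + 6)**2)*j(M(-2, -4)) + 18 = -50*sqrt(2)*sqrt(3 - 4) + 18 = -50*sqrt(2)*sqrt(-1) + 18 = -50*sqrt(2)*I + 18 = -50*I*sqrt(2) + 18 = 18 - 50*I*sqrt(2)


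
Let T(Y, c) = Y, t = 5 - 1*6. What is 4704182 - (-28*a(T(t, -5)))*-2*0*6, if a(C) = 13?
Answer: 4704182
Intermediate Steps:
t = -1 (t = 5 - 6 = -1)
4704182 - (-28*a(T(t, -5)))*-2*0*6 = 4704182 - (-28*13)*-2*0*6 = 4704182 - (-364)*0*6 = 4704182 - (-364)*0 = 4704182 - 1*0 = 4704182 + 0 = 4704182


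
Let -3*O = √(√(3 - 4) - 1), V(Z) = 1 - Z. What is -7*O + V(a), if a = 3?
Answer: -2 + 7*√(-1 + I)/3 ≈ -0.93812 + 2.5636*I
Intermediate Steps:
O = -√(-1 + I)/3 (O = -√(√(3 - 4) - 1)/3 = -√(√(-1) - 1)/3 = -√(I - 1)/3 = -√(-1 + I)/3 ≈ -0.1517 - 0.36623*I)
-7*O + V(a) = -(-7)*√(-1 + I)/3 + (1 - 1*3) = 7*√(-1 + I)/3 + (1 - 3) = 7*√(-1 + I)/3 - 2 = -2 + 7*√(-1 + I)/3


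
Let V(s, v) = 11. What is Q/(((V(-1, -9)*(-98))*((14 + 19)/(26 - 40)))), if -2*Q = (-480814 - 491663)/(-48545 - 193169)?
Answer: -2679/3383996 ≈ -0.00079167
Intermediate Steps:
Q = -88407/43948 (Q = -(-480814 - 491663)/(2*(-48545 - 193169)) = -(-972477)/(2*(-241714)) = -(-972477)*(-1)/(2*241714) = -1/2*88407/21974 = -88407/43948 ≈ -2.0116)
Q/(((V(-1, -9)*(-98))*((14 + 19)/(26 - 40)))) = -88407*(-(26 - 40)/(1078*(14 + 19)))/43948 = -88407/(43948*((-35574/(-14)))) = -88407/(43948*((-35574*(-1)/14))) = -88407/(43948*((-1078*(-33/14)))) = -88407/43948/2541 = -88407/43948*1/2541 = -2679/3383996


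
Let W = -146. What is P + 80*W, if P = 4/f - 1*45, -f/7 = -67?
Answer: -5499021/469 ≈ -11725.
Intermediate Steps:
f = 469 (f = -7*(-67) = 469)
P = -21101/469 (P = 4/469 - 1*45 = 4*(1/469) - 45 = 4/469 - 45 = -21101/469 ≈ -44.991)
P + 80*W = -21101/469 + 80*(-146) = -21101/469 - 11680 = -5499021/469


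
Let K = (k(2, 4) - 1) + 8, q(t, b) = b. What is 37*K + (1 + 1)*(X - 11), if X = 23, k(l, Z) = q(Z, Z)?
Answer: 431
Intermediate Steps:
k(l, Z) = Z
K = 11 (K = (4 - 1) + 8 = 3 + 8 = 11)
37*K + (1 + 1)*(X - 11) = 37*11 + (1 + 1)*(23 - 11) = 407 + 2*12 = 407 + 24 = 431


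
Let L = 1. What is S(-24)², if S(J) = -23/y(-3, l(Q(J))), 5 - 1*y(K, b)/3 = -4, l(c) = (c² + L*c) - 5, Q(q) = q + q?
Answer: 529/729 ≈ 0.72565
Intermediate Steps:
Q(q) = 2*q
l(c) = -5 + c + c² (l(c) = (c² + 1*c) - 5 = (c² + c) - 5 = (c + c²) - 5 = -5 + c + c²)
y(K, b) = 27 (y(K, b) = 15 - 3*(-4) = 15 + 12 = 27)
S(J) = -23/27
S(-24)² = (-23/27)² = 529/729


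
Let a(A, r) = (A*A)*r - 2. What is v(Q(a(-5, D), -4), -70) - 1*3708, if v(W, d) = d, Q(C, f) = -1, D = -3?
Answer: -3778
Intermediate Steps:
a(A, r) = -2 + r*A² (a(A, r) = A²*r - 2 = r*A² - 2 = -2 + r*A²)
v(Q(a(-5, D), -4), -70) - 1*3708 = -70 - 1*3708 = -70 - 3708 = -3778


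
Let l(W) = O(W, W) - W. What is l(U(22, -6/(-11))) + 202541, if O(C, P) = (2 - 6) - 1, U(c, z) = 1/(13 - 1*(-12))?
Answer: 5063399/25 ≈ 2.0254e+5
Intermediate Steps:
U(c, z) = 1/25 (U(c, z) = 1/(13 + 12) = 1/25)
O(C, P) = -5 (O(C, P) = -4 - 1 = -5)
l(W) = -5 - W
l(U(22, -6/(-11))) + 202541 = (-5 - 1*1/25) + 202541 = (-5 - 1/25) + 202541 = -126/25 + 202541 = 5063399/25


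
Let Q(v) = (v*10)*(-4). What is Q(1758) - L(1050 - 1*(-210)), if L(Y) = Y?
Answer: -71580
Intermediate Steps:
Q(v) = -40*v (Q(v) = (10*v)*(-4) = -40*v)
Q(1758) - L(1050 - 1*(-210)) = -40*1758 - (1050 - 1*(-210)) = -70320 - (1050 + 210) = -70320 - 1*1260 = -70320 - 1260 = -71580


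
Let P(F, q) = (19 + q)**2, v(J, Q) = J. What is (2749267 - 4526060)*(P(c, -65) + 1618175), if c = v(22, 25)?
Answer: -2878921706763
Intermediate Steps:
c = 22
(2749267 - 4526060)*(P(c, -65) + 1618175) = (2749267 - 4526060)*((19 - 65)**2 + 1618175) = -1776793*((-46)**2 + 1618175) = -1776793*(2116 + 1618175) = -1776793*1620291 = -2878921706763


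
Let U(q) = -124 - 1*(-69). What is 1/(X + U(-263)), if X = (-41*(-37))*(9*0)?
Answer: -1/55 ≈ -0.018182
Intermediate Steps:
U(q) = -55 (U(q) = -124 + 69 = -55)
X = 0 (X = 1517*0 = 0)
1/(X + U(-263)) = 1/(0 - 55) = 1/(-55) = -1/55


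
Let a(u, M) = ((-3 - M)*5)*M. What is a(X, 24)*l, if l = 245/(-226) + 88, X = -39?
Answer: -31821660/113 ≈ -2.8161e+5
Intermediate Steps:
a(u, M) = M*(-15 - 5*M) (a(u, M) = (-15 - 5*M)*M = M*(-15 - 5*M))
l = 19643/226 (l = 245*(-1/226) + 88 = -245/226 + 88 = 19643/226 ≈ 86.916)
a(X, 24)*l = -5*24*(3 + 24)*(19643/226) = -5*24*27*(19643/226) = -3240*19643/226 = -31821660/113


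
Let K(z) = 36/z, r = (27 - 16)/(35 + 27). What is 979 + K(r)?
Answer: 13001/11 ≈ 1181.9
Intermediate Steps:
r = 11/62 ≈ 0.17742
979 + K(r) = 979 + 36/(11/62) = 979 + 36*(62/11) = 979 + 2232/11 = 13001/11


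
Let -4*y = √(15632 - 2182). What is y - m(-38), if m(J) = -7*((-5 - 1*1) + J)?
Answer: -308 - 5*√538/4 ≈ -336.99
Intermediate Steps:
m(J) = 42 - 7*J (m(J) = -7*((-5 - 1) + J) = -7*(-6 + J) = 42 - 7*J)
y = -5*√538/4 (y = -√(15632 - 2182)/4 = -5*√538/4 ≈ -28.994)
y - m(-38) = -5*√538/4 - (42 - 7*(-38)) = -5*√538/4 - (42 + 266) = -5*√538/4 - 1*308 = -5*√538/4 - 308 = -308 - 5*√538/4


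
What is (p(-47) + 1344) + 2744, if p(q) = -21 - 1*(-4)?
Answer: 4071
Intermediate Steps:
p(q) = -17 (p(q) = -21 + 4 = -17)
(p(-47) + 1344) + 2744 = (-17 + 1344) + 2744 = 1327 + 2744 = 4071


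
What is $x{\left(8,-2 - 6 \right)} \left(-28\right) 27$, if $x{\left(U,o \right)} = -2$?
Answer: $1512$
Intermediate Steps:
$x{\left(8,-2 - 6 \right)} \left(-28\right) 27 = \left(-2\right) \left(-28\right) 27 = 56 \cdot 27 = 1512$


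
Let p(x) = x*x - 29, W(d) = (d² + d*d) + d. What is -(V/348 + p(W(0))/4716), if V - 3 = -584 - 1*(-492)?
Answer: 17909/68382 ≈ 0.26190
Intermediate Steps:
W(d) = d + 2*d² (W(d) = (d² + d²) + d = 2*d² + d = d + 2*d²)
V = -89 (V = 3 + (-584 - 1*(-492)) = 3 + (-584 + 492) = 3 - 92 = -89)
p(x) = -29 + x² (p(x) = x² - 29 = -29 + x²)
-(V/348 + p(W(0))/4716) = -(-89/348 + (-29 + (0*(1 + 2*0))²)/4716) = -(-89*1/348 + (-29 + (0*(1 + 0))²)*(1/4716)) = -(-89/348 + (-29 + (0*1)²)*(1/4716)) = -(-89/348 + (-29 + 0²)*(1/4716)) = -(-89/348 + (-29 + 0)*(1/4716)) = -(-89/348 - 29*1/4716) = -(-89/348 - 29/4716) = -1*(-17909/68382) = 17909/68382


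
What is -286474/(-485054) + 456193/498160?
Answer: 181994063631/120817250320 ≈ 1.5064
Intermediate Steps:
-286474/(-485054) + 456193/498160 = -286474*(-1/485054) + 456193*(1/498160) = 143237/242527 + 456193/498160 = 181994063631/120817250320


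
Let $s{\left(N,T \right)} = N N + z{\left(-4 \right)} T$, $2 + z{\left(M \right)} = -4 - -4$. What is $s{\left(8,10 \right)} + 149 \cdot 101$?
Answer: $15093$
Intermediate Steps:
$z{\left(M \right)} = -2$ ($z{\left(M \right)} = -2 - 0 = -2 + \left(-4 + 4\right) = -2 + 0 = -2$)
$s{\left(N,T \right)} = N^{2} - 2 T$ ($s{\left(N,T \right)} = N N - 2 T = N^{2} - 2 T$)
$s{\left(8,10 \right)} + 149 \cdot 101 = \left(8^{2} - 20\right) + 149 \cdot 101 = \left(64 - 20\right) + 15049 = 44 + 15049 = 15093$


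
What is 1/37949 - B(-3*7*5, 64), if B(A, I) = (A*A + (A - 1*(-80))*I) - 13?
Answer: -357175987/37949 ≈ -9412.0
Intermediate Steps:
B(A, I) = -13 + A**2 + I*(80 + A) (B(A, I) = (A**2 + (A + 80)*I) - 13 = (A**2 + (80 + A)*I) - 13 = (A**2 + I*(80 + A)) - 13 = -13 + A**2 + I*(80 + A))
1/37949 - B(-3*7*5, 64) = 1/37949 - (-13 + (-3*7*5)**2 + 80*64 + (-3*7*5)*64) = 1/37949 - (-13 + (-21*5)**2 + 5120 - 21*5*64) = 1/37949 - (-13 + (-105)**2 + 5120 - 105*64) = 1/37949 - (-13 + 11025 + 5120 - 6720) = 1/37949 - 1*9412 = 1/37949 - 9412 = -357175987/37949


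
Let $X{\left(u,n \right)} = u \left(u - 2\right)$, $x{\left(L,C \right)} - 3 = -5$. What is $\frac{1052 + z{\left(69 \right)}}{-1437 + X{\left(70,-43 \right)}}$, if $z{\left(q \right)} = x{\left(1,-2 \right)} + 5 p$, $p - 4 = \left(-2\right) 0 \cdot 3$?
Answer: $\frac{1070}{3323} \approx 0.322$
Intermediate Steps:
$x{\left(L,C \right)} = -2$ ($x{\left(L,C \right)} = 3 - 5 = -2$)
$p = 4$ ($p = 4 + \left(-2\right) 0 \cdot 3 = 4 + 0 \cdot 3 = 4 + 0 = 4$)
$X{\left(u,n \right)} = u \left(-2 + u\right)$
$z{\left(q \right)} = 18$ ($z{\left(q \right)} = -2 + 5 \cdot 4 = -2 + 20 = 18$)
$\frac{1052 + z{\left(69 \right)}}{-1437 + X{\left(70,-43 \right)}} = \frac{1052 + 18}{-1437 + 70 \left(-2 + 70\right)} = \frac{1070}{-1437 + 70 \cdot 68} = \frac{1070}{-1437 + 4760} = \frac{1070}{3323}$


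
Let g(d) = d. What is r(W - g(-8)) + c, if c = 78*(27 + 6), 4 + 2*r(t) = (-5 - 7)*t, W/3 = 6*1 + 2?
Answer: 2380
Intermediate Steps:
W = 24 (W = 3*(6*1 + 2) = 3*(6 + 2) = 3*8 = 24)
r(t) = -2 - 6*t (r(t) = -2 + ((-5 - 7)*t)/2 = -2 + (-12*t)/2 = -2 - 6*t)
c = 2574 (c = 78*33 = 2574)
r(W - g(-8)) + c = (-2 - 6*(24 - 1*(-8))) + 2574 = (-2 - 6*(24 + 8)) + 2574 = (-2 - 6*32) + 2574 = (-2 - 192) + 2574 = -194 + 2574 = 2380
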